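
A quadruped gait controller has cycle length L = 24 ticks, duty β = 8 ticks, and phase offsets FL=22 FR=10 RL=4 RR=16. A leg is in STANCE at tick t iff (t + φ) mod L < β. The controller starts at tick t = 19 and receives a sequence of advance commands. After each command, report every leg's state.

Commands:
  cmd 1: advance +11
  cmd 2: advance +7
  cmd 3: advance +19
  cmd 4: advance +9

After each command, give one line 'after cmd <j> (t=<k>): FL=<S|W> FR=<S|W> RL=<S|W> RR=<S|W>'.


start t=19: FL=W FR=S RL=W RR=W
cmd 1: advance +11 → t=30, phase=(4,16,10,22) → FL=S FR=W RL=W RR=W
cmd 2: advance +7 → t=37, phase=(11,23,17,5) → FL=W FR=W RL=W RR=S
cmd 3: advance +19 → t=56, phase=(6,18,12,0) → FL=S FR=W RL=W RR=S
cmd 4: advance +9 → t=65, phase=(15,3,21,9) → FL=W FR=S RL=W RR=W

after cmd 1 (t=30): FL=S FR=W RL=W RR=W
after cmd 2 (t=37): FL=W FR=W RL=W RR=S
after cmd 3 (t=56): FL=S FR=W RL=W RR=S
after cmd 4 (t=65): FL=W FR=S RL=W RR=W


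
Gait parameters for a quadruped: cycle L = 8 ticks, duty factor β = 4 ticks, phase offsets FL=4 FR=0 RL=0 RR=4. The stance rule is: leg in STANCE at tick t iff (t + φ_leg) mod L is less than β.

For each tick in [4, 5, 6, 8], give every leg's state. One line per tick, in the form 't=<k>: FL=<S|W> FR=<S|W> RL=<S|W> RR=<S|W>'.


t=4: FL=S FR=W RL=W RR=S
t=5: FL=S FR=W RL=W RR=S
t=6: FL=S FR=W RL=W RR=S
t=8: FL=W FR=S RL=S RR=W

t=4: phase=(0,4,4,0) vs β=4 → FL=S FR=W RL=W RR=S
t=5: phase=(1,5,5,1) vs β=4 → FL=S FR=W RL=W RR=S
t=6: phase=(2,6,6,2) vs β=4 → FL=S FR=W RL=W RR=S
t=8: phase=(4,0,0,4) vs β=4 → FL=W FR=S RL=S RR=W


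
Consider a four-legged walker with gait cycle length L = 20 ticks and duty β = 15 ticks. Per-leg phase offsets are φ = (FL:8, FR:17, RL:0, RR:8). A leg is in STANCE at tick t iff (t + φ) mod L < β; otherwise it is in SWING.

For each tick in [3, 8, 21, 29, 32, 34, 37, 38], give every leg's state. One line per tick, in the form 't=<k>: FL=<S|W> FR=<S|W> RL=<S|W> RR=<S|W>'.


t=3: phase=(11,0,3,11) vs β=15 → FL=S FR=S RL=S RR=S
t=8: phase=(16,5,8,16) vs β=15 → FL=W FR=S RL=S RR=W
t=21: phase=(9,18,1,9) vs β=15 → FL=S FR=W RL=S RR=S
t=29: phase=(17,6,9,17) vs β=15 → FL=W FR=S RL=S RR=W
t=32: phase=(0,9,12,0) vs β=15 → FL=S FR=S RL=S RR=S
t=34: phase=(2,11,14,2) vs β=15 → FL=S FR=S RL=S RR=S
t=37: phase=(5,14,17,5) vs β=15 → FL=S FR=S RL=W RR=S
t=38: phase=(6,15,18,6) vs β=15 → FL=S FR=W RL=W RR=S

t=3: FL=S FR=S RL=S RR=S
t=8: FL=W FR=S RL=S RR=W
t=21: FL=S FR=W RL=S RR=S
t=29: FL=W FR=S RL=S RR=W
t=32: FL=S FR=S RL=S RR=S
t=34: FL=S FR=S RL=S RR=S
t=37: FL=S FR=S RL=W RR=S
t=38: FL=S FR=W RL=W RR=S


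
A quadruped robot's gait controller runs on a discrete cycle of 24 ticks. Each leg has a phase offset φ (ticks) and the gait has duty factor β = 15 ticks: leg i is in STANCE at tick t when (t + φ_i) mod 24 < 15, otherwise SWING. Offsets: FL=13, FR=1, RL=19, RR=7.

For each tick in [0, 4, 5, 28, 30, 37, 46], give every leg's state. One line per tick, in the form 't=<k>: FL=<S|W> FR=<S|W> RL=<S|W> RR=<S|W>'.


t=0: phase=(13,1,19,7) vs β=15 → FL=S FR=S RL=W RR=S
t=4: phase=(17,5,23,11) vs β=15 → FL=W FR=S RL=W RR=S
t=5: phase=(18,6,0,12) vs β=15 → FL=W FR=S RL=S RR=S
t=28: phase=(17,5,23,11) vs β=15 → FL=W FR=S RL=W RR=S
t=30: phase=(19,7,1,13) vs β=15 → FL=W FR=S RL=S RR=S
t=37: phase=(2,14,8,20) vs β=15 → FL=S FR=S RL=S RR=W
t=46: phase=(11,23,17,5) vs β=15 → FL=S FR=W RL=W RR=S

t=0: FL=S FR=S RL=W RR=S
t=4: FL=W FR=S RL=W RR=S
t=5: FL=W FR=S RL=S RR=S
t=28: FL=W FR=S RL=W RR=S
t=30: FL=W FR=S RL=S RR=S
t=37: FL=S FR=S RL=S RR=W
t=46: FL=S FR=W RL=W RR=S


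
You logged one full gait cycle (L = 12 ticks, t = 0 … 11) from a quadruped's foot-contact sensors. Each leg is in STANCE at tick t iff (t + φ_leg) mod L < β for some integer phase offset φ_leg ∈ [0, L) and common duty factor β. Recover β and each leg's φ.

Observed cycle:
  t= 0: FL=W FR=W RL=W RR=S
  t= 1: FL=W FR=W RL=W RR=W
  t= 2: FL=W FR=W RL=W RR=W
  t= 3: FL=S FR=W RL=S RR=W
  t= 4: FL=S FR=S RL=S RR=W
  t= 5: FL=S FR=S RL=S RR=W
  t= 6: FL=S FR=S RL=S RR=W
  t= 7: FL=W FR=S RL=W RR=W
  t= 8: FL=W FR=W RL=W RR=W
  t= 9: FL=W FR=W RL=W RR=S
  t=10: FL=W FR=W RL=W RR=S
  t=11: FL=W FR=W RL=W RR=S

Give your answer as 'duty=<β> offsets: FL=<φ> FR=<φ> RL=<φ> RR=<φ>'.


duty β = stance ticks per leg = 4
FL: stance ticks = 4; W→S at t=3 → φ=9
FR: stance ticks = 4; W→S at t=4 → φ=8
RL: stance ticks = 4; W→S at t=3 → φ=9
RR: stance ticks = 4; W→S at t=9 → φ=3

duty=4 offsets: FL=9 FR=8 RL=9 RR=3


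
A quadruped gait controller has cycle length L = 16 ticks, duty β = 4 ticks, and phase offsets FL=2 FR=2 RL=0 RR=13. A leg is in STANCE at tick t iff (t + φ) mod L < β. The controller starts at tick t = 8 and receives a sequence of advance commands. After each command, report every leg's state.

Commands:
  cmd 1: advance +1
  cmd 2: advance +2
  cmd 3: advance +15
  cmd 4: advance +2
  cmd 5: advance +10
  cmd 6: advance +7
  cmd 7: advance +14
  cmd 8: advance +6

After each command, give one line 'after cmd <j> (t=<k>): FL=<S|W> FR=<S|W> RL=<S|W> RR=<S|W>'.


start t=8: FL=W FR=W RL=W RR=W
cmd 1: advance +1 → t=9, phase=(11,11,9,6) → FL=W FR=W RL=W RR=W
cmd 2: advance +2 → t=11, phase=(13,13,11,8) → FL=W FR=W RL=W RR=W
cmd 3: advance +15 → t=26, phase=(12,12,10,7) → FL=W FR=W RL=W RR=W
cmd 4: advance +2 → t=28, phase=(14,14,12,9) → FL=W FR=W RL=W RR=W
cmd 5: advance +10 → t=38, phase=(8,8,6,3) → FL=W FR=W RL=W RR=S
cmd 6: advance +7 → t=45, phase=(15,15,13,10) → FL=W FR=W RL=W RR=W
cmd 7: advance +14 → t=59, phase=(13,13,11,8) → FL=W FR=W RL=W RR=W
cmd 8: advance +6 → t=65, phase=(3,3,1,14) → FL=S FR=S RL=S RR=W

after cmd 1 (t=9): FL=W FR=W RL=W RR=W
after cmd 2 (t=11): FL=W FR=W RL=W RR=W
after cmd 3 (t=26): FL=W FR=W RL=W RR=W
after cmd 4 (t=28): FL=W FR=W RL=W RR=W
after cmd 5 (t=38): FL=W FR=W RL=W RR=S
after cmd 6 (t=45): FL=W FR=W RL=W RR=W
after cmd 7 (t=59): FL=W FR=W RL=W RR=W
after cmd 8 (t=65): FL=S FR=S RL=S RR=W


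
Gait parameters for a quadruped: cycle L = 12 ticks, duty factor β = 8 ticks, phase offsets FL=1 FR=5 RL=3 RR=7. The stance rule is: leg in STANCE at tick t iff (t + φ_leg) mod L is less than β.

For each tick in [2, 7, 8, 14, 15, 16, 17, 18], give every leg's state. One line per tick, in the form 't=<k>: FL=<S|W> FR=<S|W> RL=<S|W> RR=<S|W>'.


t=2: phase=(3,7,5,9) vs β=8 → FL=S FR=S RL=S RR=W
t=7: phase=(8,0,10,2) vs β=8 → FL=W FR=S RL=W RR=S
t=8: phase=(9,1,11,3) vs β=8 → FL=W FR=S RL=W RR=S
t=14: phase=(3,7,5,9) vs β=8 → FL=S FR=S RL=S RR=W
t=15: phase=(4,8,6,10) vs β=8 → FL=S FR=W RL=S RR=W
t=16: phase=(5,9,7,11) vs β=8 → FL=S FR=W RL=S RR=W
t=17: phase=(6,10,8,0) vs β=8 → FL=S FR=W RL=W RR=S
t=18: phase=(7,11,9,1) vs β=8 → FL=S FR=W RL=W RR=S

t=2: FL=S FR=S RL=S RR=W
t=7: FL=W FR=S RL=W RR=S
t=8: FL=W FR=S RL=W RR=S
t=14: FL=S FR=S RL=S RR=W
t=15: FL=S FR=W RL=S RR=W
t=16: FL=S FR=W RL=S RR=W
t=17: FL=S FR=W RL=W RR=S
t=18: FL=S FR=W RL=W RR=S


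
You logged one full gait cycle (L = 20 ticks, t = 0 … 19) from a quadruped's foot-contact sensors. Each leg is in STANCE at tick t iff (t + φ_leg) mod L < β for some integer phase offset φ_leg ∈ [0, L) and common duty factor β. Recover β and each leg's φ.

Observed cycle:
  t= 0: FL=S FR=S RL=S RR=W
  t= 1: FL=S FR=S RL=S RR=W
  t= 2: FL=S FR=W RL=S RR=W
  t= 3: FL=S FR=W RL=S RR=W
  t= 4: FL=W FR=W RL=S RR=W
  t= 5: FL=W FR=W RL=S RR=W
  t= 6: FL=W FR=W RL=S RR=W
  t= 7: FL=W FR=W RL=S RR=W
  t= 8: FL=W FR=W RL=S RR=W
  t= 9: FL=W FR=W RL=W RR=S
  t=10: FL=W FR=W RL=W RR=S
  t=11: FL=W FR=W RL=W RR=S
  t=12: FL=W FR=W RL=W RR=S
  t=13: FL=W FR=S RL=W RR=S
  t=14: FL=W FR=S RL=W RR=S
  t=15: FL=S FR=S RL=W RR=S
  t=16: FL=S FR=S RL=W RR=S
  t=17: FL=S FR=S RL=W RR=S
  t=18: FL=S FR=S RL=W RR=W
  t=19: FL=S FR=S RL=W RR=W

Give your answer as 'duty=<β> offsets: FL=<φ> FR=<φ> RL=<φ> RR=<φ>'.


duty β = stance ticks per leg = 9
FL: stance ticks = 9; W→S at t=15 → φ=5
FR: stance ticks = 9; W→S at t=13 → φ=7
RL: stance ticks = 9; W→S at t=0 → φ=0
RR: stance ticks = 9; W→S at t=9 → φ=11

duty=9 offsets: FL=5 FR=7 RL=0 RR=11


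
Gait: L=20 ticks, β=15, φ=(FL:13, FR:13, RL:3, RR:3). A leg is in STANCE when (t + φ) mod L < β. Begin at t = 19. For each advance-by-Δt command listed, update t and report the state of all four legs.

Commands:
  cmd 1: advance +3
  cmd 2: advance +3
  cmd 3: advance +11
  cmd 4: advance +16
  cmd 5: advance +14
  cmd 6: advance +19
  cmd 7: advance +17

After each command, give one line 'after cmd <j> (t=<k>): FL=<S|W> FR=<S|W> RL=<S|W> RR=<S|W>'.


start t=19: FL=S FR=S RL=S RR=S
cmd 1: advance +3 → t=22, phase=(15,15,5,5) → FL=W FR=W RL=S RR=S
cmd 2: advance +3 → t=25, phase=(18,18,8,8) → FL=W FR=W RL=S RR=S
cmd 3: advance +11 → t=36, phase=(9,9,19,19) → FL=S FR=S RL=W RR=W
cmd 4: advance +16 → t=52, phase=(5,5,15,15) → FL=S FR=S RL=W RR=W
cmd 5: advance +14 → t=66, phase=(19,19,9,9) → FL=W FR=W RL=S RR=S
cmd 6: advance +19 → t=85, phase=(18,18,8,8) → FL=W FR=W RL=S RR=S
cmd 7: advance +17 → t=102, phase=(15,15,5,5) → FL=W FR=W RL=S RR=S

after cmd 1 (t=22): FL=W FR=W RL=S RR=S
after cmd 2 (t=25): FL=W FR=W RL=S RR=S
after cmd 3 (t=36): FL=S FR=S RL=W RR=W
after cmd 4 (t=52): FL=S FR=S RL=W RR=W
after cmd 5 (t=66): FL=W FR=W RL=S RR=S
after cmd 6 (t=85): FL=W FR=W RL=S RR=S
after cmd 7 (t=102): FL=W FR=W RL=S RR=S


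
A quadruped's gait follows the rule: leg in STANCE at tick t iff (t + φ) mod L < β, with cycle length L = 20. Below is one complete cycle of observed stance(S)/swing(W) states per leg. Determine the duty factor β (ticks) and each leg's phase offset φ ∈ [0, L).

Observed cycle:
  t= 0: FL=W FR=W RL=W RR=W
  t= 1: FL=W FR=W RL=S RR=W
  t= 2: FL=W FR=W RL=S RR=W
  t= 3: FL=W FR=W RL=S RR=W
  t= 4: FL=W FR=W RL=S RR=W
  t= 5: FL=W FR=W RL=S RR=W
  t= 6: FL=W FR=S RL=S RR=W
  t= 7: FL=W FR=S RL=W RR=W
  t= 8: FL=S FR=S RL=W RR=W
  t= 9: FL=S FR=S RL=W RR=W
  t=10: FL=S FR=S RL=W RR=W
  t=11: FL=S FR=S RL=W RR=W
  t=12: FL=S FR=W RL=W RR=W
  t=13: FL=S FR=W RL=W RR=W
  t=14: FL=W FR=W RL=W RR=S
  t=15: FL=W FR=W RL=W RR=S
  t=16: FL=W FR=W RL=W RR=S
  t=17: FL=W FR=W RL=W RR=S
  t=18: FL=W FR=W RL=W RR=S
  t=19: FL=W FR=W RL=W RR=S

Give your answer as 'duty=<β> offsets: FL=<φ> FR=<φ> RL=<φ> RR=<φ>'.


duty=6 offsets: FL=12 FR=14 RL=19 RR=6

duty β = stance ticks per leg = 6
FL: stance ticks = 6; W→S at t=8 → φ=12
FR: stance ticks = 6; W→S at t=6 → φ=14
RL: stance ticks = 6; W→S at t=1 → φ=19
RR: stance ticks = 6; W→S at t=14 → φ=6


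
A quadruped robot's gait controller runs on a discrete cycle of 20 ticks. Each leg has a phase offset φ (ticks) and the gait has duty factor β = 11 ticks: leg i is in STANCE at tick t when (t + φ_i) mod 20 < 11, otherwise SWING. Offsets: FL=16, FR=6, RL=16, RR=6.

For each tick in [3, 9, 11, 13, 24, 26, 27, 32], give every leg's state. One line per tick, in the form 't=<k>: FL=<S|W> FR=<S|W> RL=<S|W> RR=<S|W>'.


t=3: phase=(19,9,19,9) vs β=11 → FL=W FR=S RL=W RR=S
t=9: phase=(5,15,5,15) vs β=11 → FL=S FR=W RL=S RR=W
t=11: phase=(7,17,7,17) vs β=11 → FL=S FR=W RL=S RR=W
t=13: phase=(9,19,9,19) vs β=11 → FL=S FR=W RL=S RR=W
t=24: phase=(0,10,0,10) vs β=11 → FL=S FR=S RL=S RR=S
t=26: phase=(2,12,2,12) vs β=11 → FL=S FR=W RL=S RR=W
t=27: phase=(3,13,3,13) vs β=11 → FL=S FR=W RL=S RR=W
t=32: phase=(8,18,8,18) vs β=11 → FL=S FR=W RL=S RR=W

t=3: FL=W FR=S RL=W RR=S
t=9: FL=S FR=W RL=S RR=W
t=11: FL=S FR=W RL=S RR=W
t=13: FL=S FR=W RL=S RR=W
t=24: FL=S FR=S RL=S RR=S
t=26: FL=S FR=W RL=S RR=W
t=27: FL=S FR=W RL=S RR=W
t=32: FL=S FR=W RL=S RR=W


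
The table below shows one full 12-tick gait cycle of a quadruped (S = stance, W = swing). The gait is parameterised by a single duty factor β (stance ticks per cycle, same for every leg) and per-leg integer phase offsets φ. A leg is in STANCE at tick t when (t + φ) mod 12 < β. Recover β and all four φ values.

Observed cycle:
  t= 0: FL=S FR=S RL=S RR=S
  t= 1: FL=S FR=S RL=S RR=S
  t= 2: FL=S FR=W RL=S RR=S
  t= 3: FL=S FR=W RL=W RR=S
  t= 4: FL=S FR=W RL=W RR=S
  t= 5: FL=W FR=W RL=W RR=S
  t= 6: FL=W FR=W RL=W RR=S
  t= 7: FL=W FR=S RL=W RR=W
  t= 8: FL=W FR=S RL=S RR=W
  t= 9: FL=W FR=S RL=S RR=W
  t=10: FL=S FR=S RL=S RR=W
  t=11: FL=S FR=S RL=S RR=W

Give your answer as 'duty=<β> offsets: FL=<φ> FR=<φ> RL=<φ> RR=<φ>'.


duty=7 offsets: FL=2 FR=5 RL=4 RR=0

duty β = stance ticks per leg = 7
FL: stance ticks = 7; W→S at t=10 → φ=2
FR: stance ticks = 7; W→S at t=7 → φ=5
RL: stance ticks = 7; W→S at t=8 → φ=4
RR: stance ticks = 7; W→S at t=0 → φ=0


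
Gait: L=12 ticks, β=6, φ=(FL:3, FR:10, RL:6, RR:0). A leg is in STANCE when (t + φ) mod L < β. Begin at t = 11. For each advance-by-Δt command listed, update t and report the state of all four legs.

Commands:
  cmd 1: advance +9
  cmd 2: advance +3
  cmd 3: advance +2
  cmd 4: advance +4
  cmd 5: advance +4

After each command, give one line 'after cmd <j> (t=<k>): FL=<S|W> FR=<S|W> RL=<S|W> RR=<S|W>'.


after cmd 1 (t=20): FL=W FR=W RL=S RR=W
after cmd 2 (t=23): FL=S FR=W RL=S RR=W
after cmd 3 (t=25): FL=S FR=W RL=W RR=S
after cmd 4 (t=29): FL=W FR=S RL=W RR=S
after cmd 5 (t=33): FL=S FR=W RL=S RR=W

start t=11: FL=S FR=W RL=S RR=W
cmd 1: advance +9 → t=20, phase=(11,6,2,8) → FL=W FR=W RL=S RR=W
cmd 2: advance +3 → t=23, phase=(2,9,5,11) → FL=S FR=W RL=S RR=W
cmd 3: advance +2 → t=25, phase=(4,11,7,1) → FL=S FR=W RL=W RR=S
cmd 4: advance +4 → t=29, phase=(8,3,11,5) → FL=W FR=S RL=W RR=S
cmd 5: advance +4 → t=33, phase=(0,7,3,9) → FL=S FR=W RL=S RR=W


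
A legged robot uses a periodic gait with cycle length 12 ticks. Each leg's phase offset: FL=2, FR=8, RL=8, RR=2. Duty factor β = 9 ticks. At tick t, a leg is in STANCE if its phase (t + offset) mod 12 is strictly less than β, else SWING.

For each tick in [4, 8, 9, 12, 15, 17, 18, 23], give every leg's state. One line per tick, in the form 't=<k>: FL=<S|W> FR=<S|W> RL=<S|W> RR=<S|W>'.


t=4: FL=S FR=S RL=S RR=S
t=8: FL=W FR=S RL=S RR=W
t=9: FL=W FR=S RL=S RR=W
t=12: FL=S FR=S RL=S RR=S
t=15: FL=S FR=W RL=W RR=S
t=17: FL=S FR=S RL=S RR=S
t=18: FL=S FR=S RL=S RR=S
t=23: FL=S FR=S RL=S RR=S

t=4: phase=(6,0,0,6) vs β=9 → FL=S FR=S RL=S RR=S
t=8: phase=(10,4,4,10) vs β=9 → FL=W FR=S RL=S RR=W
t=9: phase=(11,5,5,11) vs β=9 → FL=W FR=S RL=S RR=W
t=12: phase=(2,8,8,2) vs β=9 → FL=S FR=S RL=S RR=S
t=15: phase=(5,11,11,5) vs β=9 → FL=S FR=W RL=W RR=S
t=17: phase=(7,1,1,7) vs β=9 → FL=S FR=S RL=S RR=S
t=18: phase=(8,2,2,8) vs β=9 → FL=S FR=S RL=S RR=S
t=23: phase=(1,7,7,1) vs β=9 → FL=S FR=S RL=S RR=S


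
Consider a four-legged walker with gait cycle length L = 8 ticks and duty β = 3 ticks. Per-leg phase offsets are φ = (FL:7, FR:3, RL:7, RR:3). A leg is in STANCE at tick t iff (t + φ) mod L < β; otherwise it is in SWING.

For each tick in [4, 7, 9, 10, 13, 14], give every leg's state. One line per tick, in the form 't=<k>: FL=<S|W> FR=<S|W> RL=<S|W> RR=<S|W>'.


t=4: phase=(3,7,3,7) vs β=3 → FL=W FR=W RL=W RR=W
t=7: phase=(6,2,6,2) vs β=3 → FL=W FR=S RL=W RR=S
t=9: phase=(0,4,0,4) vs β=3 → FL=S FR=W RL=S RR=W
t=10: phase=(1,5,1,5) vs β=3 → FL=S FR=W RL=S RR=W
t=13: phase=(4,0,4,0) vs β=3 → FL=W FR=S RL=W RR=S
t=14: phase=(5,1,5,1) vs β=3 → FL=W FR=S RL=W RR=S

t=4: FL=W FR=W RL=W RR=W
t=7: FL=W FR=S RL=W RR=S
t=9: FL=S FR=W RL=S RR=W
t=10: FL=S FR=W RL=S RR=W
t=13: FL=W FR=S RL=W RR=S
t=14: FL=W FR=S RL=W RR=S


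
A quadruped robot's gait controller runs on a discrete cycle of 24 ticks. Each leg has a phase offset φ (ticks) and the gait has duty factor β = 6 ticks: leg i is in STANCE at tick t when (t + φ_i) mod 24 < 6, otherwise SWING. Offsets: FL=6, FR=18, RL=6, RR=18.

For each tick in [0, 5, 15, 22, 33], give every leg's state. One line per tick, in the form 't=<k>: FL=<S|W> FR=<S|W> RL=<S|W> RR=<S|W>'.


t=0: phase=(6,18,6,18) vs β=6 → FL=W FR=W RL=W RR=W
t=5: phase=(11,23,11,23) vs β=6 → FL=W FR=W RL=W RR=W
t=15: phase=(21,9,21,9) vs β=6 → FL=W FR=W RL=W RR=W
t=22: phase=(4,16,4,16) vs β=6 → FL=S FR=W RL=S RR=W
t=33: phase=(15,3,15,3) vs β=6 → FL=W FR=S RL=W RR=S

t=0: FL=W FR=W RL=W RR=W
t=5: FL=W FR=W RL=W RR=W
t=15: FL=W FR=W RL=W RR=W
t=22: FL=S FR=W RL=S RR=W
t=33: FL=W FR=S RL=W RR=S


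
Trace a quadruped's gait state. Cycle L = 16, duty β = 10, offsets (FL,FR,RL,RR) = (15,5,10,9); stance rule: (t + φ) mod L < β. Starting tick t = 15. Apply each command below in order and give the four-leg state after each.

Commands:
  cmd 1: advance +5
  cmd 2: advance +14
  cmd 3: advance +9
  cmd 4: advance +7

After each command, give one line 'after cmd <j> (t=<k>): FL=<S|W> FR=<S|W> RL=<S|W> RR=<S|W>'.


after cmd 1 (t=20): FL=S FR=S RL=W RR=W
after cmd 2 (t=34): FL=S FR=S RL=W RR=W
after cmd 3 (t=43): FL=W FR=S RL=S RR=S
after cmd 4 (t=50): FL=S FR=S RL=W RR=W

start t=15: FL=W FR=S RL=S RR=S
cmd 1: advance +5 → t=20, phase=(3,9,14,13) → FL=S FR=S RL=W RR=W
cmd 2: advance +14 → t=34, phase=(1,7,12,11) → FL=S FR=S RL=W RR=W
cmd 3: advance +9 → t=43, phase=(10,0,5,4) → FL=W FR=S RL=S RR=S
cmd 4: advance +7 → t=50, phase=(1,7,12,11) → FL=S FR=S RL=W RR=W


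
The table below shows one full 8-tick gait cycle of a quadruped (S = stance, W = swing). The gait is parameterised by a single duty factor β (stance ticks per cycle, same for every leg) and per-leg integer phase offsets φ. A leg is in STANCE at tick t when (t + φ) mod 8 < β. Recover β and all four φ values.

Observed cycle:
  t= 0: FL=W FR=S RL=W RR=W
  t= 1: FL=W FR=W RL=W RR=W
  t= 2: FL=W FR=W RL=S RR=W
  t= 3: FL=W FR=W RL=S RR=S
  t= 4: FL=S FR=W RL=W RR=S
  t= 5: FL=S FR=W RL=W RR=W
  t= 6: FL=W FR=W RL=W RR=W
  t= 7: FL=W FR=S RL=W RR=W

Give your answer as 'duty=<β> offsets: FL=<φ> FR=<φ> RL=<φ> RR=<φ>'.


duty β = stance ticks per leg = 2
FL: stance ticks = 2; W→S at t=4 → φ=4
FR: stance ticks = 2; W→S at t=7 → φ=1
RL: stance ticks = 2; W→S at t=2 → φ=6
RR: stance ticks = 2; W→S at t=3 → φ=5

duty=2 offsets: FL=4 FR=1 RL=6 RR=5


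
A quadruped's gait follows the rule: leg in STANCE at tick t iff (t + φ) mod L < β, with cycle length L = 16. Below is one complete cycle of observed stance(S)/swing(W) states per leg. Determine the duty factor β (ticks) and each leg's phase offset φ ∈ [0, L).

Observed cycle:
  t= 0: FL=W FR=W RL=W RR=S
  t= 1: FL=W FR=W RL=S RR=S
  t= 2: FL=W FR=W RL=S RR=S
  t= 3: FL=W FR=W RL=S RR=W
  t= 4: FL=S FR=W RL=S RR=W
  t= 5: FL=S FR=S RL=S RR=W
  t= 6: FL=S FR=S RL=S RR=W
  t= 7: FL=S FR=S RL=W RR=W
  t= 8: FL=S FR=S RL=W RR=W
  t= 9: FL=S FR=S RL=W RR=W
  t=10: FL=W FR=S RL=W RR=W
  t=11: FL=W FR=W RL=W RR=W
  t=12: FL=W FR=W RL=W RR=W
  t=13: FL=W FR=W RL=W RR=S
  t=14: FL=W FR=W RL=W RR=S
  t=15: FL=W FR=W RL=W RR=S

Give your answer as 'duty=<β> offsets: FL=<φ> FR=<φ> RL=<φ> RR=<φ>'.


duty β = stance ticks per leg = 6
FL: stance ticks = 6; W→S at t=4 → φ=12
FR: stance ticks = 6; W→S at t=5 → φ=11
RL: stance ticks = 6; W→S at t=1 → φ=15
RR: stance ticks = 6; W→S at t=13 → φ=3

duty=6 offsets: FL=12 FR=11 RL=15 RR=3


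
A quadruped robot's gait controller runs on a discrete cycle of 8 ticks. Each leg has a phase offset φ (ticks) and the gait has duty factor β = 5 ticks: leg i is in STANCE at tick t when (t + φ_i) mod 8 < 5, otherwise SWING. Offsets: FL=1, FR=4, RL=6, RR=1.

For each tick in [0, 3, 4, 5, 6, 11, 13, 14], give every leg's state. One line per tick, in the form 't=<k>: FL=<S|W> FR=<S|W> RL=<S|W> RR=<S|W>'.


t=0: phase=(1,4,6,1) vs β=5 → FL=S FR=S RL=W RR=S
t=3: phase=(4,7,1,4) vs β=5 → FL=S FR=W RL=S RR=S
t=4: phase=(5,0,2,5) vs β=5 → FL=W FR=S RL=S RR=W
t=5: phase=(6,1,3,6) vs β=5 → FL=W FR=S RL=S RR=W
t=6: phase=(7,2,4,7) vs β=5 → FL=W FR=S RL=S RR=W
t=11: phase=(4,7,1,4) vs β=5 → FL=S FR=W RL=S RR=S
t=13: phase=(6,1,3,6) vs β=5 → FL=W FR=S RL=S RR=W
t=14: phase=(7,2,4,7) vs β=5 → FL=W FR=S RL=S RR=W

t=0: FL=S FR=S RL=W RR=S
t=3: FL=S FR=W RL=S RR=S
t=4: FL=W FR=S RL=S RR=W
t=5: FL=W FR=S RL=S RR=W
t=6: FL=W FR=S RL=S RR=W
t=11: FL=S FR=W RL=S RR=S
t=13: FL=W FR=S RL=S RR=W
t=14: FL=W FR=S RL=S RR=W


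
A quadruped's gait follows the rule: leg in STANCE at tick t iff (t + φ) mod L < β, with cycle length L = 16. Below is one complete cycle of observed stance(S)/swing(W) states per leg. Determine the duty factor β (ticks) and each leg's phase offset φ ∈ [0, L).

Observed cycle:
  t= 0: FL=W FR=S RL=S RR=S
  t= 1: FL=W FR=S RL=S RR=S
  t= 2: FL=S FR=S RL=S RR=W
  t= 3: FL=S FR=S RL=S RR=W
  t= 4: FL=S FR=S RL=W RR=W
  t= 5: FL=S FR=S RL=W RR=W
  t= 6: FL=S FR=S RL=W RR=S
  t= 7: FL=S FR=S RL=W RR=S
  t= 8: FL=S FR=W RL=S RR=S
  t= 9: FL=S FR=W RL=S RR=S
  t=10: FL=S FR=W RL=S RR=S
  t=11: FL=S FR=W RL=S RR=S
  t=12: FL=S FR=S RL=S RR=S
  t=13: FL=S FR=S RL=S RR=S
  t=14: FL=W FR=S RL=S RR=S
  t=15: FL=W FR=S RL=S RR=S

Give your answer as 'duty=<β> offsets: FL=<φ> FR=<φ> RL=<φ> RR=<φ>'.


duty β = stance ticks per leg = 12
FL: stance ticks = 12; W→S at t=2 → φ=14
FR: stance ticks = 12; W→S at t=12 → φ=4
RL: stance ticks = 12; W→S at t=8 → φ=8
RR: stance ticks = 12; W→S at t=6 → φ=10

duty=12 offsets: FL=14 FR=4 RL=8 RR=10


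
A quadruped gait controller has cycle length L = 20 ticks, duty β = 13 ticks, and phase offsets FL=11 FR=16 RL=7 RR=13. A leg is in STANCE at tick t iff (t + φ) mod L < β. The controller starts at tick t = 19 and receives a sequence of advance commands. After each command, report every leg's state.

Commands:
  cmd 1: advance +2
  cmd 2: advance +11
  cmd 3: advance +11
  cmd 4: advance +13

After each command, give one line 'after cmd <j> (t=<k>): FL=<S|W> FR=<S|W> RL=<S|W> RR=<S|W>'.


after cmd 1 (t=21): FL=S FR=W RL=S RR=W
after cmd 2 (t=32): FL=S FR=S RL=W RR=S
after cmd 3 (t=43): FL=W FR=W RL=S RR=W
after cmd 4 (t=56): FL=S FR=S RL=S RR=S

start t=19: FL=S FR=W RL=S RR=S
cmd 1: advance +2 → t=21, phase=(12,17,8,14) → FL=S FR=W RL=S RR=W
cmd 2: advance +11 → t=32, phase=(3,8,19,5) → FL=S FR=S RL=W RR=S
cmd 3: advance +11 → t=43, phase=(14,19,10,16) → FL=W FR=W RL=S RR=W
cmd 4: advance +13 → t=56, phase=(7,12,3,9) → FL=S FR=S RL=S RR=S


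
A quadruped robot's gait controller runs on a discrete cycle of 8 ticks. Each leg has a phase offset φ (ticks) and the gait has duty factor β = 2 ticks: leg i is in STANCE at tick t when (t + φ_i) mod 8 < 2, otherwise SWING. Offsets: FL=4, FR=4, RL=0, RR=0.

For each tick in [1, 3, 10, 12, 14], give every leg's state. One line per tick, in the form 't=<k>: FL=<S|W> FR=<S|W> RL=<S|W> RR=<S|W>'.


t=1: phase=(5,5,1,1) vs β=2 → FL=W FR=W RL=S RR=S
t=3: phase=(7,7,3,3) vs β=2 → FL=W FR=W RL=W RR=W
t=10: phase=(6,6,2,2) vs β=2 → FL=W FR=W RL=W RR=W
t=12: phase=(0,0,4,4) vs β=2 → FL=S FR=S RL=W RR=W
t=14: phase=(2,2,6,6) vs β=2 → FL=W FR=W RL=W RR=W

t=1: FL=W FR=W RL=S RR=S
t=3: FL=W FR=W RL=W RR=W
t=10: FL=W FR=W RL=W RR=W
t=12: FL=S FR=S RL=W RR=W
t=14: FL=W FR=W RL=W RR=W


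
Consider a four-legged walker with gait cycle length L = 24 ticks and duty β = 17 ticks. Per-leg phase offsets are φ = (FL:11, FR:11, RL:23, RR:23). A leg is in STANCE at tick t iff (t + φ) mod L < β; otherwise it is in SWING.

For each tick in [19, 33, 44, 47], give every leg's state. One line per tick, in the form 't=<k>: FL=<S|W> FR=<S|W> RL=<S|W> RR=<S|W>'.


t=19: FL=S FR=S RL=W RR=W
t=33: FL=W FR=W RL=S RR=S
t=44: FL=S FR=S RL=W RR=W
t=47: FL=S FR=S RL=W RR=W

t=19: phase=(6,6,18,18) vs β=17 → FL=S FR=S RL=W RR=W
t=33: phase=(20,20,8,8) vs β=17 → FL=W FR=W RL=S RR=S
t=44: phase=(7,7,19,19) vs β=17 → FL=S FR=S RL=W RR=W
t=47: phase=(10,10,22,22) vs β=17 → FL=S FR=S RL=W RR=W


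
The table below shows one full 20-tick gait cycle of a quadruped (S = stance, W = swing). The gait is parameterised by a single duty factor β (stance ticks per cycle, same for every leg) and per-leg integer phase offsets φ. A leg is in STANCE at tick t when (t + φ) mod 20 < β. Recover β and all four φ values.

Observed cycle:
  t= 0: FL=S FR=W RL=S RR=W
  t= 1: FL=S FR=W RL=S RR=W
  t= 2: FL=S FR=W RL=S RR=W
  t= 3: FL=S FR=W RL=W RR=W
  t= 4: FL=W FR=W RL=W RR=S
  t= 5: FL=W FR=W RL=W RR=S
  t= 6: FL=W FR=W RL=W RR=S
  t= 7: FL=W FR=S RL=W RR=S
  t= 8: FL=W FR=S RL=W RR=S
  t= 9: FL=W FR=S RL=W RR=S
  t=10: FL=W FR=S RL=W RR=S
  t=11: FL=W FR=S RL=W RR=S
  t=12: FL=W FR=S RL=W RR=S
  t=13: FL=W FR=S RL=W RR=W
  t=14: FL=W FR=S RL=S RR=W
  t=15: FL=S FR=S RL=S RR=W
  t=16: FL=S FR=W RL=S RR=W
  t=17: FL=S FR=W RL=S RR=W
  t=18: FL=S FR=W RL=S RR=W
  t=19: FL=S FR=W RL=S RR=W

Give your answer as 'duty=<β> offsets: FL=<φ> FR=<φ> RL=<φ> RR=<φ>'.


duty=9 offsets: FL=5 FR=13 RL=6 RR=16

duty β = stance ticks per leg = 9
FL: stance ticks = 9; W→S at t=15 → φ=5
FR: stance ticks = 9; W→S at t=7 → φ=13
RL: stance ticks = 9; W→S at t=14 → φ=6
RR: stance ticks = 9; W→S at t=4 → φ=16


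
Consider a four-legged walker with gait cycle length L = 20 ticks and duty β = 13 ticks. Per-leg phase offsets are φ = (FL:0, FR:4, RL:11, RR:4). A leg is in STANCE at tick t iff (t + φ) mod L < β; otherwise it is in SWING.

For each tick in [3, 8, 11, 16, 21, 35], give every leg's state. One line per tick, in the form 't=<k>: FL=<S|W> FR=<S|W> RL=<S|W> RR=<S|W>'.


t=3: phase=(3,7,14,7) vs β=13 → FL=S FR=S RL=W RR=S
t=8: phase=(8,12,19,12) vs β=13 → FL=S FR=S RL=W RR=S
t=11: phase=(11,15,2,15) vs β=13 → FL=S FR=W RL=S RR=W
t=16: phase=(16,0,7,0) vs β=13 → FL=W FR=S RL=S RR=S
t=21: phase=(1,5,12,5) vs β=13 → FL=S FR=S RL=S RR=S
t=35: phase=(15,19,6,19) vs β=13 → FL=W FR=W RL=S RR=W

t=3: FL=S FR=S RL=W RR=S
t=8: FL=S FR=S RL=W RR=S
t=11: FL=S FR=W RL=S RR=W
t=16: FL=W FR=S RL=S RR=S
t=21: FL=S FR=S RL=S RR=S
t=35: FL=W FR=W RL=S RR=W


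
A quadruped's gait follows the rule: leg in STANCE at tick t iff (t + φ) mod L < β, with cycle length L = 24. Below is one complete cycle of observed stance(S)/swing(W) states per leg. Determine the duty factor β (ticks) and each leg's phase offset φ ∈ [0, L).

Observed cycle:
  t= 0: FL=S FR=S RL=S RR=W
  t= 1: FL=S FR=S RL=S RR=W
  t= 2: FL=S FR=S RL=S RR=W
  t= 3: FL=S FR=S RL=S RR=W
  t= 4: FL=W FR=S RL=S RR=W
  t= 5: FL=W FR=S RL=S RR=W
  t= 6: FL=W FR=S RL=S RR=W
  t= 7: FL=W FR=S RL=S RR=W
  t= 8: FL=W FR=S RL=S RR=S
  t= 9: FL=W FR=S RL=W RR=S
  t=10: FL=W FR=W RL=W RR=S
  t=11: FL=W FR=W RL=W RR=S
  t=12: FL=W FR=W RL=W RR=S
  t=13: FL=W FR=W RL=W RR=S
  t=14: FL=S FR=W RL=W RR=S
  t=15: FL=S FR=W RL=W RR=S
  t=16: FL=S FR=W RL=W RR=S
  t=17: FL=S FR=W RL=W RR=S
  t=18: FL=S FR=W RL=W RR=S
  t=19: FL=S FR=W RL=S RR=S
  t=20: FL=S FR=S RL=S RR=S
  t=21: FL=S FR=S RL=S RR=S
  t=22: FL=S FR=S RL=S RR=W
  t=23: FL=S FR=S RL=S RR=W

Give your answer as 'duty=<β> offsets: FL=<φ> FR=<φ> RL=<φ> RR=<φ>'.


duty β = stance ticks per leg = 14
FL: stance ticks = 14; W→S at t=14 → φ=10
FR: stance ticks = 14; W→S at t=20 → φ=4
RL: stance ticks = 14; W→S at t=19 → φ=5
RR: stance ticks = 14; W→S at t=8 → φ=16

duty=14 offsets: FL=10 FR=4 RL=5 RR=16


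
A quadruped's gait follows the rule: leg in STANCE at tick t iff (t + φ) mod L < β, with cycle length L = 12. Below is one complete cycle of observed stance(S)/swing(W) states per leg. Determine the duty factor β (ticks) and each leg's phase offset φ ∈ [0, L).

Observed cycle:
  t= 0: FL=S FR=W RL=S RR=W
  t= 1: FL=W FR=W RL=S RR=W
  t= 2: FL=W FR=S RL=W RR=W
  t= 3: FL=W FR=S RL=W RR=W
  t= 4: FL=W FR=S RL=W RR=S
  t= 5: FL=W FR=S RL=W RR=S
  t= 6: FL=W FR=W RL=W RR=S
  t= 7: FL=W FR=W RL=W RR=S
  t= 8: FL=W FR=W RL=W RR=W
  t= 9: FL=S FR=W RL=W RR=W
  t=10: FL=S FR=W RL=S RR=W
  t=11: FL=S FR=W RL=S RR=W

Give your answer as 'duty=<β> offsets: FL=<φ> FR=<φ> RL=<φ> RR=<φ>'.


duty=4 offsets: FL=3 FR=10 RL=2 RR=8

duty β = stance ticks per leg = 4
FL: stance ticks = 4; W→S at t=9 → φ=3
FR: stance ticks = 4; W→S at t=2 → φ=10
RL: stance ticks = 4; W→S at t=10 → φ=2
RR: stance ticks = 4; W→S at t=4 → φ=8


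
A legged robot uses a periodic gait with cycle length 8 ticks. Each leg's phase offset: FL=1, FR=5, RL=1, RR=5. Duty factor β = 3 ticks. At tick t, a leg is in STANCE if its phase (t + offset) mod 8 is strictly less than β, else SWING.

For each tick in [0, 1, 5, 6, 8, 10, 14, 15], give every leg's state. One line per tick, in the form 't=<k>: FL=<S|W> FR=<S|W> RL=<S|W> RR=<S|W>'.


t=0: FL=S FR=W RL=S RR=W
t=1: FL=S FR=W RL=S RR=W
t=5: FL=W FR=S RL=W RR=S
t=6: FL=W FR=W RL=W RR=W
t=8: FL=S FR=W RL=S RR=W
t=10: FL=W FR=W RL=W RR=W
t=14: FL=W FR=W RL=W RR=W
t=15: FL=S FR=W RL=S RR=W

t=0: phase=(1,5,1,5) vs β=3 → FL=S FR=W RL=S RR=W
t=1: phase=(2,6,2,6) vs β=3 → FL=S FR=W RL=S RR=W
t=5: phase=(6,2,6,2) vs β=3 → FL=W FR=S RL=W RR=S
t=6: phase=(7,3,7,3) vs β=3 → FL=W FR=W RL=W RR=W
t=8: phase=(1,5,1,5) vs β=3 → FL=S FR=W RL=S RR=W
t=10: phase=(3,7,3,7) vs β=3 → FL=W FR=W RL=W RR=W
t=14: phase=(7,3,7,3) vs β=3 → FL=W FR=W RL=W RR=W
t=15: phase=(0,4,0,4) vs β=3 → FL=S FR=W RL=S RR=W


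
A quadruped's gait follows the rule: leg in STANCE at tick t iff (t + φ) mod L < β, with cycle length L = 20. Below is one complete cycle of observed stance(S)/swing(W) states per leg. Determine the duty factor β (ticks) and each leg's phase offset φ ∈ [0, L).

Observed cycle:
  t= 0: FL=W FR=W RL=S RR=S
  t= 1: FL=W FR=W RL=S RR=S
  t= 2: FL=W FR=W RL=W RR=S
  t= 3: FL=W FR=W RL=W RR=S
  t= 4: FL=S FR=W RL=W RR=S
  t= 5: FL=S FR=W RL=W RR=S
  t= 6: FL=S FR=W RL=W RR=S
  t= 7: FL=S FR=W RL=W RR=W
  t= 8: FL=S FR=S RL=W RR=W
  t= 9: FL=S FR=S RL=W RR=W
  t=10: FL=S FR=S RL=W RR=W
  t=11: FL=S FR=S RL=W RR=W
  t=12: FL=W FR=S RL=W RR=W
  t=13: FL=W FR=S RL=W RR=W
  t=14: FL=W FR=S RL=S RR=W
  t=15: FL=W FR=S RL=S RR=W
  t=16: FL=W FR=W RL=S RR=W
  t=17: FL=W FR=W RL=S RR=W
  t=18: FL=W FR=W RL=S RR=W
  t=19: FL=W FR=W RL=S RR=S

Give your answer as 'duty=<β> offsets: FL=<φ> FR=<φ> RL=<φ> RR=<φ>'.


duty=8 offsets: FL=16 FR=12 RL=6 RR=1

duty β = stance ticks per leg = 8
FL: stance ticks = 8; W→S at t=4 → φ=16
FR: stance ticks = 8; W→S at t=8 → φ=12
RL: stance ticks = 8; W→S at t=14 → φ=6
RR: stance ticks = 8; W→S at t=19 → φ=1


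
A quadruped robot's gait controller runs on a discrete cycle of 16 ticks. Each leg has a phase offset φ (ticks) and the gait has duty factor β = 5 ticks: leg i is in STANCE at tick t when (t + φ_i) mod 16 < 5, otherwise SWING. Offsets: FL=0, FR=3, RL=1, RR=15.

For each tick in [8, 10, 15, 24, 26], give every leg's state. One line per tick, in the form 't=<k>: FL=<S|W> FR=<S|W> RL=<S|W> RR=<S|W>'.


t=8: phase=(8,11,9,7) vs β=5 → FL=W FR=W RL=W RR=W
t=10: phase=(10,13,11,9) vs β=5 → FL=W FR=W RL=W RR=W
t=15: phase=(15,2,0,14) vs β=5 → FL=W FR=S RL=S RR=W
t=24: phase=(8,11,9,7) vs β=5 → FL=W FR=W RL=W RR=W
t=26: phase=(10,13,11,9) vs β=5 → FL=W FR=W RL=W RR=W

t=8: FL=W FR=W RL=W RR=W
t=10: FL=W FR=W RL=W RR=W
t=15: FL=W FR=S RL=S RR=W
t=24: FL=W FR=W RL=W RR=W
t=26: FL=W FR=W RL=W RR=W


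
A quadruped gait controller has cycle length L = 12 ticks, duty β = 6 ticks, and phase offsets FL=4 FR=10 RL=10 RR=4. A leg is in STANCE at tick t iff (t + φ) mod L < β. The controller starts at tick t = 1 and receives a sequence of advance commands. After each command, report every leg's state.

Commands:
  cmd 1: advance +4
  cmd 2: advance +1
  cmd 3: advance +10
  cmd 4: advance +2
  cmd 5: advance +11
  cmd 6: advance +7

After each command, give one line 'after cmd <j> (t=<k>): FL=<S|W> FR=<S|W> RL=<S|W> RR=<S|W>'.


start t=1: FL=S FR=W RL=W RR=S
cmd 1: advance +4 → t=5, phase=(9,3,3,9) → FL=W FR=S RL=S RR=W
cmd 2: advance +1 → t=6, phase=(10,4,4,10) → FL=W FR=S RL=S RR=W
cmd 3: advance +10 → t=16, phase=(8,2,2,8) → FL=W FR=S RL=S RR=W
cmd 4: advance +2 → t=18, phase=(10,4,4,10) → FL=W FR=S RL=S RR=W
cmd 5: advance +11 → t=29, phase=(9,3,3,9) → FL=W FR=S RL=S RR=W
cmd 6: advance +7 → t=36, phase=(4,10,10,4) → FL=S FR=W RL=W RR=S

after cmd 1 (t=5): FL=W FR=S RL=S RR=W
after cmd 2 (t=6): FL=W FR=S RL=S RR=W
after cmd 3 (t=16): FL=W FR=S RL=S RR=W
after cmd 4 (t=18): FL=W FR=S RL=S RR=W
after cmd 5 (t=29): FL=W FR=S RL=S RR=W
after cmd 6 (t=36): FL=S FR=W RL=W RR=S


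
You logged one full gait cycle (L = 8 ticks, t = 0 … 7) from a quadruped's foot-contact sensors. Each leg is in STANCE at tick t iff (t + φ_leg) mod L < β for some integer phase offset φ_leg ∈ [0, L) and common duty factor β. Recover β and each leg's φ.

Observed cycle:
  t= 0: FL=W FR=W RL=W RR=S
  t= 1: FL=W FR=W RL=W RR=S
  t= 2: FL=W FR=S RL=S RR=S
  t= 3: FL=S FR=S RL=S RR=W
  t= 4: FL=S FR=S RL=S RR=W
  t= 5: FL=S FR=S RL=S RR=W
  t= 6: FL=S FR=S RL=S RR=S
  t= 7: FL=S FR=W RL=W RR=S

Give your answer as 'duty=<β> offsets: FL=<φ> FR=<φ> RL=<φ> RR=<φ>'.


duty β = stance ticks per leg = 5
FL: stance ticks = 5; W→S at t=3 → φ=5
FR: stance ticks = 5; W→S at t=2 → φ=6
RL: stance ticks = 5; W→S at t=2 → φ=6
RR: stance ticks = 5; W→S at t=6 → φ=2

duty=5 offsets: FL=5 FR=6 RL=6 RR=2


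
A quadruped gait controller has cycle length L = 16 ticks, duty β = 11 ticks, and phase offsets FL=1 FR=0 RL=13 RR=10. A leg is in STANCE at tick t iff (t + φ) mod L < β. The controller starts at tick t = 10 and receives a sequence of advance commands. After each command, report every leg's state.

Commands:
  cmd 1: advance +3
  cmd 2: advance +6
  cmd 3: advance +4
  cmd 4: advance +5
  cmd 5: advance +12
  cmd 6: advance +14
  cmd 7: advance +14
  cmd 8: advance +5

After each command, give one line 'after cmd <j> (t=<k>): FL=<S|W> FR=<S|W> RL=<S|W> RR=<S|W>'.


after cmd 1 (t=13): FL=W FR=W RL=S RR=S
after cmd 2 (t=19): FL=S FR=S RL=S RR=W
after cmd 3 (t=23): FL=S FR=S RL=S RR=S
after cmd 4 (t=28): FL=W FR=W RL=S RR=S
after cmd 5 (t=40): FL=S FR=S RL=S RR=S
after cmd 6 (t=54): FL=S FR=S RL=S RR=S
after cmd 7 (t=68): FL=S FR=S RL=S RR=W
after cmd 8 (t=73): FL=S FR=S RL=S RR=S

start t=10: FL=W FR=S RL=S RR=S
cmd 1: advance +3 → t=13, phase=(14,13,10,7) → FL=W FR=W RL=S RR=S
cmd 2: advance +6 → t=19, phase=(4,3,0,13) → FL=S FR=S RL=S RR=W
cmd 3: advance +4 → t=23, phase=(8,7,4,1) → FL=S FR=S RL=S RR=S
cmd 4: advance +5 → t=28, phase=(13,12,9,6) → FL=W FR=W RL=S RR=S
cmd 5: advance +12 → t=40, phase=(9,8,5,2) → FL=S FR=S RL=S RR=S
cmd 6: advance +14 → t=54, phase=(7,6,3,0) → FL=S FR=S RL=S RR=S
cmd 7: advance +14 → t=68, phase=(5,4,1,14) → FL=S FR=S RL=S RR=W
cmd 8: advance +5 → t=73, phase=(10,9,6,3) → FL=S FR=S RL=S RR=S


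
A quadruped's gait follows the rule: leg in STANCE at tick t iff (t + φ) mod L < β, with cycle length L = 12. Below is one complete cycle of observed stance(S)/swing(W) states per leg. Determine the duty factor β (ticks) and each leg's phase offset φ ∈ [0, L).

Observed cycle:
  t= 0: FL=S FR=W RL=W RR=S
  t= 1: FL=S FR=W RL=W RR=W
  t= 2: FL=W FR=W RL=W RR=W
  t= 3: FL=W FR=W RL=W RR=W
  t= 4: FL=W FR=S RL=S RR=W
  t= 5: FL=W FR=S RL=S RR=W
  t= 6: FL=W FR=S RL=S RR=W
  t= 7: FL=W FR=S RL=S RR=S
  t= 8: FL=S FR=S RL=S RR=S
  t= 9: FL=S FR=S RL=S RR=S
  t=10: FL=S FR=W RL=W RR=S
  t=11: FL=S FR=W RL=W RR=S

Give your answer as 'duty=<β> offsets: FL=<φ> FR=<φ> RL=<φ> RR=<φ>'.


duty=6 offsets: FL=4 FR=8 RL=8 RR=5

duty β = stance ticks per leg = 6
FL: stance ticks = 6; W→S at t=8 → φ=4
FR: stance ticks = 6; W→S at t=4 → φ=8
RL: stance ticks = 6; W→S at t=4 → φ=8
RR: stance ticks = 6; W→S at t=7 → φ=5


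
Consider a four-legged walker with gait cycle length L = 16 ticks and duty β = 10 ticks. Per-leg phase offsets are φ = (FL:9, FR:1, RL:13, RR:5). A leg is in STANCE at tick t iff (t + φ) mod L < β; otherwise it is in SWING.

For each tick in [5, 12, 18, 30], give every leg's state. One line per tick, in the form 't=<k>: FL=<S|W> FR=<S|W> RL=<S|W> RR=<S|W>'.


t=5: phase=(14,6,2,10) vs β=10 → FL=W FR=S RL=S RR=W
t=12: phase=(5,13,9,1) vs β=10 → FL=S FR=W RL=S RR=S
t=18: phase=(11,3,15,7) vs β=10 → FL=W FR=S RL=W RR=S
t=30: phase=(7,15,11,3) vs β=10 → FL=S FR=W RL=W RR=S

t=5: FL=W FR=S RL=S RR=W
t=12: FL=S FR=W RL=S RR=S
t=18: FL=W FR=S RL=W RR=S
t=30: FL=S FR=W RL=W RR=S


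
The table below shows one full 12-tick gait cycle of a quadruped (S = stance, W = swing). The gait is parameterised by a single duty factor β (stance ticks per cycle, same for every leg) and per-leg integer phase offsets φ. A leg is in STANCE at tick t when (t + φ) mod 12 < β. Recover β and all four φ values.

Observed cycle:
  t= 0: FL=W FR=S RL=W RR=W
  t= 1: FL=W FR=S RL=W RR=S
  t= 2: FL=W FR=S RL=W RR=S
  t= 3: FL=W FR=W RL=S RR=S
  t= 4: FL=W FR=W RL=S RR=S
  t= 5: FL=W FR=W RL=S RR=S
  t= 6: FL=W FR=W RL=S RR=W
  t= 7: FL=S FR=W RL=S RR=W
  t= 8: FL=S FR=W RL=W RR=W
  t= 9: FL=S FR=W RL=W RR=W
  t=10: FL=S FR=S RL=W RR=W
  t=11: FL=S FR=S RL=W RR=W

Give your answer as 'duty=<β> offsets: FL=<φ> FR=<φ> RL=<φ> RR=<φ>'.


duty=5 offsets: FL=5 FR=2 RL=9 RR=11

duty β = stance ticks per leg = 5
FL: stance ticks = 5; W→S at t=7 → φ=5
FR: stance ticks = 5; W→S at t=10 → φ=2
RL: stance ticks = 5; W→S at t=3 → φ=9
RR: stance ticks = 5; W→S at t=1 → φ=11


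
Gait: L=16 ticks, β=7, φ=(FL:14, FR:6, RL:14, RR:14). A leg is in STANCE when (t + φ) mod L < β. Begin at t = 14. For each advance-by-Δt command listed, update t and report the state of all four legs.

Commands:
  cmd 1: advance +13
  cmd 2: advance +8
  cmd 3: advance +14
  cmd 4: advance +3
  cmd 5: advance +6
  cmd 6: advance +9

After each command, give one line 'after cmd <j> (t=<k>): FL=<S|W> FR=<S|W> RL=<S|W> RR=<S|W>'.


after cmd 1 (t=27): FL=W FR=S RL=W RR=W
after cmd 2 (t=35): FL=S FR=W RL=S RR=S
after cmd 3 (t=49): FL=W FR=W RL=W RR=W
after cmd 4 (t=52): FL=S FR=W RL=S RR=S
after cmd 5 (t=58): FL=W FR=S RL=W RR=W
after cmd 6 (t=67): FL=S FR=W RL=S RR=S

start t=14: FL=W FR=S RL=W RR=W
cmd 1: advance +13 → t=27, phase=(9,1,9,9) → FL=W FR=S RL=W RR=W
cmd 2: advance +8 → t=35, phase=(1,9,1,1) → FL=S FR=W RL=S RR=S
cmd 3: advance +14 → t=49, phase=(15,7,15,15) → FL=W FR=W RL=W RR=W
cmd 4: advance +3 → t=52, phase=(2,10,2,2) → FL=S FR=W RL=S RR=S
cmd 5: advance +6 → t=58, phase=(8,0,8,8) → FL=W FR=S RL=W RR=W
cmd 6: advance +9 → t=67, phase=(1,9,1,1) → FL=S FR=W RL=S RR=S


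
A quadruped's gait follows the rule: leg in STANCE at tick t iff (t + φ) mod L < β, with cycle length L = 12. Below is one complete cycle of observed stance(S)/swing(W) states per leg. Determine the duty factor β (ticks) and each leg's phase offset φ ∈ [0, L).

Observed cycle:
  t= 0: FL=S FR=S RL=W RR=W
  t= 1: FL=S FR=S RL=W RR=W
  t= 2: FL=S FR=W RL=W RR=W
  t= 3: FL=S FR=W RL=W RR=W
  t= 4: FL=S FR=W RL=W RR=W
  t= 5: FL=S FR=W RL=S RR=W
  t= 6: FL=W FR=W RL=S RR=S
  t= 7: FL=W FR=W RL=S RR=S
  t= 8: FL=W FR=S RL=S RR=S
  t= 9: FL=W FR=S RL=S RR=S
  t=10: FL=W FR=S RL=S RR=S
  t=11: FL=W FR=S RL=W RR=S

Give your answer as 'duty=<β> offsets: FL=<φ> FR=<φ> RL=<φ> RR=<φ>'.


duty β = stance ticks per leg = 6
FL: stance ticks = 6; W→S at t=0 → φ=0
FR: stance ticks = 6; W→S at t=8 → φ=4
RL: stance ticks = 6; W→S at t=5 → φ=7
RR: stance ticks = 6; W→S at t=6 → φ=6

duty=6 offsets: FL=0 FR=4 RL=7 RR=6


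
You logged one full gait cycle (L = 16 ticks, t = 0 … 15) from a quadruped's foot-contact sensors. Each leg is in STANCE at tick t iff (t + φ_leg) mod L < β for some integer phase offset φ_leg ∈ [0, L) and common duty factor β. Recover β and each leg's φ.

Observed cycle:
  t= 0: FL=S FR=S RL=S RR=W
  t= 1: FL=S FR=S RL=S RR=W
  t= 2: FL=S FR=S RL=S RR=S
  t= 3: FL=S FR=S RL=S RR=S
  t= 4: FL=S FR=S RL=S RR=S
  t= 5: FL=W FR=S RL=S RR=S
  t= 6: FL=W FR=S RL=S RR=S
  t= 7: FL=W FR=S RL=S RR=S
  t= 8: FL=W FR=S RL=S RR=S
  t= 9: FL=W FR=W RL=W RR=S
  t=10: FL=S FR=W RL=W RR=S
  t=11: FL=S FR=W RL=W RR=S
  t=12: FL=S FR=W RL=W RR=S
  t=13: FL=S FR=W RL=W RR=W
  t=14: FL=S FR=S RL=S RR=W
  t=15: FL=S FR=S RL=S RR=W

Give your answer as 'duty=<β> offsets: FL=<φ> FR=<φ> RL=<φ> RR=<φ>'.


duty=11 offsets: FL=6 FR=2 RL=2 RR=14

duty β = stance ticks per leg = 11
FL: stance ticks = 11; W→S at t=10 → φ=6
FR: stance ticks = 11; W→S at t=14 → φ=2
RL: stance ticks = 11; W→S at t=14 → φ=2
RR: stance ticks = 11; W→S at t=2 → φ=14
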